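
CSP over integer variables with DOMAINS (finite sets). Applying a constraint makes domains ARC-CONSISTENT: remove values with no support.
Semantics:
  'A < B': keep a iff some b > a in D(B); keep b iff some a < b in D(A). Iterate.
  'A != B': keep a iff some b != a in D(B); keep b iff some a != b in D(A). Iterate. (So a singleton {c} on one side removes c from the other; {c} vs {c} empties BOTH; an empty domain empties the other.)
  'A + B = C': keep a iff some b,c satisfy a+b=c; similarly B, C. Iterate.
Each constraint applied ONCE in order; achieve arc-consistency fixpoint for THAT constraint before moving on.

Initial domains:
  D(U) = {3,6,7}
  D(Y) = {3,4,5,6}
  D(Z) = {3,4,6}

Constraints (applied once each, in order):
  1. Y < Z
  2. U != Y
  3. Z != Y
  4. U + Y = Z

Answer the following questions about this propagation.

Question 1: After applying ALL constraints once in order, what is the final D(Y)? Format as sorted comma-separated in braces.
Constraint 1 (Y < Z) on D(Y)={3,4,5,6} D(Z)={3,4,6}: Y {3,4,5,6}->{3,4,5}; Z {3,4,6}->{4,6}
Constraint 2 (U != Y) on D(U)={3,6,7} D(Y)={3,4,5}: no change
Constraint 3 (Z != Y) on D(Z)={4,6} D(Y)={3,4,5}: no change
Constraint 4 (U + Y = Z) on D(U)={3,6,7} D(Y)={3,4,5} D(Z)={4,6}: U {3,6,7}->{3}; Y {3,4,5}->{3}; Z {4,6}->{6}
So after all 4 constraints: D(Y) = {3}

Answer: {3}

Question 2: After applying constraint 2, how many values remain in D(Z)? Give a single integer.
Constraint 1 (Y < Z) on D(Y)={3,4,5,6} D(Z)={3,4,6}: Y {3,4,5,6}->{3,4,5}; Z {3,4,6}->{4,6}
Constraint 2 (U != Y) on D(U)={3,6,7} D(Y)={3,4,5}: no change
So after constraint 2: D(Z)={4,6}, size = 2

Answer: 2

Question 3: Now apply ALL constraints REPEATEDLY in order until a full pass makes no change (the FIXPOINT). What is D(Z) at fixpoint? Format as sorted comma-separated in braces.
pass 0 (initial): D(Z)={3,4,6}
pass 1: U {3,6,7}->{3}; Y {3,4,5,6}->{3}; Z {3,4,6}->{6}
pass 2: U {3}->{}; Y {3}->{}; Z {6}->{}
pass 3: no change
Fixpoint after 3 passes: D(Z) = {}

Answer: {}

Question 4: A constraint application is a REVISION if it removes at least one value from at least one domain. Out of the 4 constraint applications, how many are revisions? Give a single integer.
Answer: 2

Derivation:
Constraint 1 (Y < Z) on D(Y)={3,4,5,6} D(Z)={3,4,6}: Y {3,4,5,6}->{3,4,5}; Z {3,4,6}->{4,6} => REVISION
Constraint 2 (U != Y) on D(U)={3,6,7} D(Y)={3,4,5}: no change => not a revision
Constraint 3 (Z != Y) on D(Z)={4,6} D(Y)={3,4,5}: no change => not a revision
Constraint 4 (U + Y = Z) on D(U)={3,6,7} D(Y)={3,4,5} D(Z)={4,6}: U {3,6,7}->{3}; Y {3,4,5}->{3}; Z {4,6}->{6} => REVISION
Total revisions = 2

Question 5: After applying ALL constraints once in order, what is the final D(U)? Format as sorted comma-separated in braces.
Answer: {3}

Derivation:
Constraint 1 (Y < Z) on D(Y)={3,4,5,6} D(Z)={3,4,6}: Y {3,4,5,6}->{3,4,5}; Z {3,4,6}->{4,6}
Constraint 2 (U != Y) on D(U)={3,6,7} D(Y)={3,4,5}: no change
Constraint 3 (Z != Y) on D(Z)={4,6} D(Y)={3,4,5}: no change
Constraint 4 (U + Y = Z) on D(U)={3,6,7} D(Y)={3,4,5} D(Z)={4,6}: U {3,6,7}->{3}; Y {3,4,5}->{3}; Z {4,6}->{6}
So after all 4 constraints: D(U) = {3}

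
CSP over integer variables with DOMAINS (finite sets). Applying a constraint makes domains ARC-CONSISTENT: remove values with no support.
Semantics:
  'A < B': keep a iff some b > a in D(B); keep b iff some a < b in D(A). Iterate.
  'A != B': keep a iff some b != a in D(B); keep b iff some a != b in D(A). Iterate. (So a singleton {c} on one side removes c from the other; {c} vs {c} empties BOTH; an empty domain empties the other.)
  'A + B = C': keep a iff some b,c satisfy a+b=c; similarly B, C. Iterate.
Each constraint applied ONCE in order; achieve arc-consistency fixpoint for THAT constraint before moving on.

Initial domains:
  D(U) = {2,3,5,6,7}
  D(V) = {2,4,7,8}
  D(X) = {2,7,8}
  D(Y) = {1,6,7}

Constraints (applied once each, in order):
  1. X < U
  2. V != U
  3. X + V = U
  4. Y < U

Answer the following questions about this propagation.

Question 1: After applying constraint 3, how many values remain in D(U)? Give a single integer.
Constraint 1 (X < U) on D(X)={2,7,8} D(U)={2,3,5,6,7}: X {2,7,8}->{2}; U {2,3,5,6,7}->{3,5,6,7}
Constraint 2 (V != U) on D(V)={2,4,7,8} D(U)={3,5,6,7}: no change
Constraint 3 (X + V = U) on D(X)={2} D(V)={2,4,7,8} D(U)={3,5,6,7}: V {2,4,7,8}->{4}; U {3,5,6,7}->{6}
So after constraint 3: D(U)={6}, size = 1

Answer: 1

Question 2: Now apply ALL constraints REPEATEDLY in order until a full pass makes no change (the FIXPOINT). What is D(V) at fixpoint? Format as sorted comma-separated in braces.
pass 0 (initial): D(V)={2,4,7,8}
pass 1: U {2,3,5,6,7}->{6}; V {2,4,7,8}->{4}; X {2,7,8}->{2}; Y {1,6,7}->{1}
pass 2: no change
Fixpoint after 2 passes: D(V) = {4}

Answer: {4}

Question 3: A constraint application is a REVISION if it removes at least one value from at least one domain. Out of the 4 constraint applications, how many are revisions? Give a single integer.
Answer: 3

Derivation:
Constraint 1 (X < U) on D(X)={2,7,8} D(U)={2,3,5,6,7}: X {2,7,8}->{2}; U {2,3,5,6,7}->{3,5,6,7} => REVISION
Constraint 2 (V != U) on D(V)={2,4,7,8} D(U)={3,5,6,7}: no change => not a revision
Constraint 3 (X + V = U) on D(X)={2} D(V)={2,4,7,8} D(U)={3,5,6,7}: V {2,4,7,8}->{4}; U {3,5,6,7}->{6} => REVISION
Constraint 4 (Y < U) on D(Y)={1,6,7} D(U)={6}: Y {1,6,7}->{1} => REVISION
Total revisions = 3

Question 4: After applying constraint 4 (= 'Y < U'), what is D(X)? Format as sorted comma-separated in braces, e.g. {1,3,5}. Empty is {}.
Constraint 1 (X < U) on D(X)={2,7,8} D(U)={2,3,5,6,7}: X {2,7,8}->{2}; U {2,3,5,6,7}->{3,5,6,7}
Constraint 2 (V != U) on D(V)={2,4,7,8} D(U)={3,5,6,7}: no change
Constraint 3 (X + V = U) on D(X)={2} D(V)={2,4,7,8} D(U)={3,5,6,7}: V {2,4,7,8}->{4}; U {3,5,6,7}->{6}
Constraint 4 (Y < U) on D(Y)={1,6,7} D(U)={6}: Y {1,6,7}->{1}
So after constraint 4: D(X) = {2}

Answer: {2}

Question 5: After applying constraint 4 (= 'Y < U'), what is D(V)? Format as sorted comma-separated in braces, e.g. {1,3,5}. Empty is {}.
Constraint 1 (X < U) on D(X)={2,7,8} D(U)={2,3,5,6,7}: X {2,7,8}->{2}; U {2,3,5,6,7}->{3,5,6,7}
Constraint 2 (V != U) on D(V)={2,4,7,8} D(U)={3,5,6,7}: no change
Constraint 3 (X + V = U) on D(X)={2} D(V)={2,4,7,8} D(U)={3,5,6,7}: V {2,4,7,8}->{4}; U {3,5,6,7}->{6}
Constraint 4 (Y < U) on D(Y)={1,6,7} D(U)={6}: Y {1,6,7}->{1}
So after constraint 4: D(V) = {4}

Answer: {4}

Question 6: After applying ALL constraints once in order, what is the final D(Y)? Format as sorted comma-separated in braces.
Answer: {1}

Derivation:
Constraint 1 (X < U) on D(X)={2,7,8} D(U)={2,3,5,6,7}: X {2,7,8}->{2}; U {2,3,5,6,7}->{3,5,6,7}
Constraint 2 (V != U) on D(V)={2,4,7,8} D(U)={3,5,6,7}: no change
Constraint 3 (X + V = U) on D(X)={2} D(V)={2,4,7,8} D(U)={3,5,6,7}: V {2,4,7,8}->{4}; U {3,5,6,7}->{6}
Constraint 4 (Y < U) on D(Y)={1,6,7} D(U)={6}: Y {1,6,7}->{1}
So after all 4 constraints: D(Y) = {1}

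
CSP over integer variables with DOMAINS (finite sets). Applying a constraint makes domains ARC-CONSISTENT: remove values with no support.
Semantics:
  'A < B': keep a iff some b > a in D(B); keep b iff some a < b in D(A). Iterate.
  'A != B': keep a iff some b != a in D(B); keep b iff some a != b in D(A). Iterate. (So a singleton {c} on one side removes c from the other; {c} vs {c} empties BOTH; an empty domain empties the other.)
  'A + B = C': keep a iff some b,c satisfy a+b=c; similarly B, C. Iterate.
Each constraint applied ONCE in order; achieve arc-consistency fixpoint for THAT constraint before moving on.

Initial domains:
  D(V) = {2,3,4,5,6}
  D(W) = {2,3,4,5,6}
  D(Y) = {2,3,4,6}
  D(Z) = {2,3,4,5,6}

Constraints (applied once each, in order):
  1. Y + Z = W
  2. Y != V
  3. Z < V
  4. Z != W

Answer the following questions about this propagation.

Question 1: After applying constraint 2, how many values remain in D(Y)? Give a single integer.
Constraint 1 (Y + Z = W) on D(Y)={2,3,4,6} D(Z)={2,3,4,5,6} D(W)={2,3,4,5,6}: Y {2,3,4,6}->{2,3,4}; Z {2,3,4,5,6}->{2,3,4}; W {2,3,4,5,6}->{4,5,6}
Constraint 2 (Y != V) on D(Y)={2,3,4} D(V)={2,3,4,5,6}: no change
So after constraint 2: D(Y)={2,3,4}, size = 3

Answer: 3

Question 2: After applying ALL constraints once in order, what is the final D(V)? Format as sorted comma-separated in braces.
Answer: {3,4,5,6}

Derivation:
Constraint 1 (Y + Z = W) on D(Y)={2,3,4,6} D(Z)={2,3,4,5,6} D(W)={2,3,4,5,6}: Y {2,3,4,6}->{2,3,4}; Z {2,3,4,5,6}->{2,3,4}; W {2,3,4,5,6}->{4,5,6}
Constraint 2 (Y != V) on D(Y)={2,3,4} D(V)={2,3,4,5,6}: no change
Constraint 3 (Z < V) on D(Z)={2,3,4} D(V)={2,3,4,5,6}: V {2,3,4,5,6}->{3,4,5,6}
Constraint 4 (Z != W) on D(Z)={2,3,4} D(W)={4,5,6}: no change
So after all 4 constraints: D(V) = {3,4,5,6}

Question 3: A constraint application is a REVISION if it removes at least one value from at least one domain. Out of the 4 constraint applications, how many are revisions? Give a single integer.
Constraint 1 (Y + Z = W) on D(Y)={2,3,4,6} D(Z)={2,3,4,5,6} D(W)={2,3,4,5,6}: Y {2,3,4,6}->{2,3,4}; Z {2,3,4,5,6}->{2,3,4}; W {2,3,4,5,6}->{4,5,6} => REVISION
Constraint 2 (Y != V) on D(Y)={2,3,4} D(V)={2,3,4,5,6}: no change => not a revision
Constraint 3 (Z < V) on D(Z)={2,3,4} D(V)={2,3,4,5,6}: V {2,3,4,5,6}->{3,4,5,6} => REVISION
Constraint 4 (Z != W) on D(Z)={2,3,4} D(W)={4,5,6}: no change => not a revision
Total revisions = 2

Answer: 2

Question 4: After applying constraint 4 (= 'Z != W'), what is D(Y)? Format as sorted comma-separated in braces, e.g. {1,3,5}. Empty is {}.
Answer: {2,3,4}

Derivation:
Constraint 1 (Y + Z = W) on D(Y)={2,3,4,6} D(Z)={2,3,4,5,6} D(W)={2,3,4,5,6}: Y {2,3,4,6}->{2,3,4}; Z {2,3,4,5,6}->{2,3,4}; W {2,3,4,5,6}->{4,5,6}
Constraint 2 (Y != V) on D(Y)={2,3,4} D(V)={2,3,4,5,6}: no change
Constraint 3 (Z < V) on D(Z)={2,3,4} D(V)={2,3,4,5,6}: V {2,3,4,5,6}->{3,4,5,6}
Constraint 4 (Z != W) on D(Z)={2,3,4} D(W)={4,5,6}: no change
So after constraint 4: D(Y) = {2,3,4}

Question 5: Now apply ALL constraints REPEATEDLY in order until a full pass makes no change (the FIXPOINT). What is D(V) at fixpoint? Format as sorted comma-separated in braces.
pass 0 (initial): D(V)={2,3,4,5,6}
pass 1: V {2,3,4,5,6}->{3,4,5,6}; W {2,3,4,5,6}->{4,5,6}; Y {2,3,4,6}->{2,3,4}; Z {2,3,4,5,6}->{2,3,4}
pass 2: no change
Fixpoint after 2 passes: D(V) = {3,4,5,6}

Answer: {3,4,5,6}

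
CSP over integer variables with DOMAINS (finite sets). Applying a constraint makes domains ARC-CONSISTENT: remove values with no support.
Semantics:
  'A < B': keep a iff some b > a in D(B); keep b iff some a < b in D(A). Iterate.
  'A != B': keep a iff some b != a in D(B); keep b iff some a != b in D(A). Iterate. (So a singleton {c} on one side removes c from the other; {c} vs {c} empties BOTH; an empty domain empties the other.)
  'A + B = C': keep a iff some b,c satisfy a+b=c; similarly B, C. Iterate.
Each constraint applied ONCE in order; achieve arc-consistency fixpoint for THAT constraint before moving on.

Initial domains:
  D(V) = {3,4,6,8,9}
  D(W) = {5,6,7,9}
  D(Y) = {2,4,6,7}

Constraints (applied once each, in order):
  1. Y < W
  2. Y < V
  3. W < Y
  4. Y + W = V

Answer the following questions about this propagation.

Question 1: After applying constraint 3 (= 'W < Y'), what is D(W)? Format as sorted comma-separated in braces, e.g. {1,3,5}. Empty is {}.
Constraint 1 (Y < W) on D(Y)={2,4,6,7} D(W)={5,6,7,9}: no change
Constraint 2 (Y < V) on D(Y)={2,4,6,7} D(V)={3,4,6,8,9}: no change
Constraint 3 (W < Y) on D(W)={5,6,7,9} D(Y)={2,4,6,7}: W {5,6,7,9}->{5,6}; Y {2,4,6,7}->{6,7}
So after constraint 3: D(W) = {5,6}

Answer: {5,6}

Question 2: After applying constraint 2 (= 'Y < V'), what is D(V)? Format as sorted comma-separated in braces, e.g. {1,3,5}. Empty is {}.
Constraint 1 (Y < W) on D(Y)={2,4,6,7} D(W)={5,6,7,9}: no change
Constraint 2 (Y < V) on D(Y)={2,4,6,7} D(V)={3,4,6,8,9}: no change
So after constraint 2: D(V) = {3,4,6,8,9}

Answer: {3,4,6,8,9}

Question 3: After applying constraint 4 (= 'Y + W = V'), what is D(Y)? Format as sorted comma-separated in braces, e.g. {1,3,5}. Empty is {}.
Answer: {}

Derivation:
Constraint 1 (Y < W) on D(Y)={2,4,6,7} D(W)={5,6,7,9}: no change
Constraint 2 (Y < V) on D(Y)={2,4,6,7} D(V)={3,4,6,8,9}: no change
Constraint 3 (W < Y) on D(W)={5,6,7,9} D(Y)={2,4,6,7}: W {5,6,7,9}->{5,6}; Y {2,4,6,7}->{6,7}
Constraint 4 (Y + W = V) on D(Y)={6,7} D(W)={5,6} D(V)={3,4,6,8,9}: Y {6,7}->{}; W {5,6}->{}; V {3,4,6,8,9}->{}
So after constraint 4: D(Y) = {}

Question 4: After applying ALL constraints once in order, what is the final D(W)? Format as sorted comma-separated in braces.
Answer: {}

Derivation:
Constraint 1 (Y < W) on D(Y)={2,4,6,7} D(W)={5,6,7,9}: no change
Constraint 2 (Y < V) on D(Y)={2,4,6,7} D(V)={3,4,6,8,9}: no change
Constraint 3 (W < Y) on D(W)={5,6,7,9} D(Y)={2,4,6,7}: W {5,6,7,9}->{5,6}; Y {2,4,6,7}->{6,7}
Constraint 4 (Y + W = V) on D(Y)={6,7} D(W)={5,6} D(V)={3,4,6,8,9}: Y {6,7}->{}; W {5,6}->{}; V {3,4,6,8,9}->{}
So after all 4 constraints: D(W) = {}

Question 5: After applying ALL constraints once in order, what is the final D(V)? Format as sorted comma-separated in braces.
Constraint 1 (Y < W) on D(Y)={2,4,6,7} D(W)={5,6,7,9}: no change
Constraint 2 (Y < V) on D(Y)={2,4,6,7} D(V)={3,4,6,8,9}: no change
Constraint 3 (W < Y) on D(W)={5,6,7,9} D(Y)={2,4,6,7}: W {5,6,7,9}->{5,6}; Y {2,4,6,7}->{6,7}
Constraint 4 (Y + W = V) on D(Y)={6,7} D(W)={5,6} D(V)={3,4,6,8,9}: Y {6,7}->{}; W {5,6}->{}; V {3,4,6,8,9}->{}
So after all 4 constraints: D(V) = {}

Answer: {}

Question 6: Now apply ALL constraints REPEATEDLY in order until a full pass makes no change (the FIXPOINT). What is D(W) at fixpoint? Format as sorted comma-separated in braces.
pass 0 (initial): D(W)={5,6,7,9}
pass 1: V {3,4,6,8,9}->{}; W {5,6,7,9}->{}; Y {2,4,6,7}->{}
pass 2: no change
Fixpoint after 2 passes: D(W) = {}

Answer: {}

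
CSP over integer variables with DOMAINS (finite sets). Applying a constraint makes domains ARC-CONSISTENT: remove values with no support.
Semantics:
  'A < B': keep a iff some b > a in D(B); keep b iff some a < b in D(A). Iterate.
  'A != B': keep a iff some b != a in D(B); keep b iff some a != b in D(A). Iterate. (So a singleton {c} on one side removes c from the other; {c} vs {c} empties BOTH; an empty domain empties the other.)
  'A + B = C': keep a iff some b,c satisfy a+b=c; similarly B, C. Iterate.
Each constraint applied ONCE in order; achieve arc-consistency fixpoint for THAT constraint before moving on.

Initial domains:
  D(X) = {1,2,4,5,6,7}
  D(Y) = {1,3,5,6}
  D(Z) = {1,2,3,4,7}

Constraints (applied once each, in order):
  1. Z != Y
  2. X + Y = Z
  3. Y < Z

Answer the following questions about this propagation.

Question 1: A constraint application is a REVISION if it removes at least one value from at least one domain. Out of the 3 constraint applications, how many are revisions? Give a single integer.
Answer: 1

Derivation:
Constraint 1 (Z != Y) on D(Z)={1,2,3,4,7} D(Y)={1,3,5,6}: no change => not a revision
Constraint 2 (X + Y = Z) on D(X)={1,2,4,5,6,7} D(Y)={1,3,5,6} D(Z)={1,2,3,4,7}: X {1,2,4,5,6,7}->{1,2,4,6}; Z {1,2,3,4,7}->{2,3,4,7} => REVISION
Constraint 3 (Y < Z) on D(Y)={1,3,5,6} D(Z)={2,3,4,7}: no change => not a revision
Total revisions = 1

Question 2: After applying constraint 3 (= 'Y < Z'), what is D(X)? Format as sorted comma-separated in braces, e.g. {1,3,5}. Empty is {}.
Answer: {1,2,4,6}

Derivation:
Constraint 1 (Z != Y) on D(Z)={1,2,3,4,7} D(Y)={1,3,5,6}: no change
Constraint 2 (X + Y = Z) on D(X)={1,2,4,5,6,7} D(Y)={1,3,5,6} D(Z)={1,2,3,4,7}: X {1,2,4,5,6,7}->{1,2,4,6}; Z {1,2,3,4,7}->{2,3,4,7}
Constraint 3 (Y < Z) on D(Y)={1,3,5,6} D(Z)={2,3,4,7}: no change
So after constraint 3: D(X) = {1,2,4,6}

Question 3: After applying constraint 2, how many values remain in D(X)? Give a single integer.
Constraint 1 (Z != Y) on D(Z)={1,2,3,4,7} D(Y)={1,3,5,6}: no change
Constraint 2 (X + Y = Z) on D(X)={1,2,4,5,6,7} D(Y)={1,3,5,6} D(Z)={1,2,3,4,7}: X {1,2,4,5,6,7}->{1,2,4,6}; Z {1,2,3,4,7}->{2,3,4,7}
So after constraint 2: D(X)={1,2,4,6}, size = 4

Answer: 4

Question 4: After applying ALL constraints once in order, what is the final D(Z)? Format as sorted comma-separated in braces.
Answer: {2,3,4,7}

Derivation:
Constraint 1 (Z != Y) on D(Z)={1,2,3,4,7} D(Y)={1,3,5,6}: no change
Constraint 2 (X + Y = Z) on D(X)={1,2,4,5,6,7} D(Y)={1,3,5,6} D(Z)={1,2,3,4,7}: X {1,2,4,5,6,7}->{1,2,4,6}; Z {1,2,3,4,7}->{2,3,4,7}
Constraint 3 (Y < Z) on D(Y)={1,3,5,6} D(Z)={2,3,4,7}: no change
So after all 3 constraints: D(Z) = {2,3,4,7}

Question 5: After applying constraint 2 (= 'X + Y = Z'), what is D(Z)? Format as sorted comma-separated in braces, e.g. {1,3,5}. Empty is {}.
Constraint 1 (Z != Y) on D(Z)={1,2,3,4,7} D(Y)={1,3,5,6}: no change
Constraint 2 (X + Y = Z) on D(X)={1,2,4,5,6,7} D(Y)={1,3,5,6} D(Z)={1,2,3,4,7}: X {1,2,4,5,6,7}->{1,2,4,6}; Z {1,2,3,4,7}->{2,3,4,7}
So after constraint 2: D(Z) = {2,3,4,7}

Answer: {2,3,4,7}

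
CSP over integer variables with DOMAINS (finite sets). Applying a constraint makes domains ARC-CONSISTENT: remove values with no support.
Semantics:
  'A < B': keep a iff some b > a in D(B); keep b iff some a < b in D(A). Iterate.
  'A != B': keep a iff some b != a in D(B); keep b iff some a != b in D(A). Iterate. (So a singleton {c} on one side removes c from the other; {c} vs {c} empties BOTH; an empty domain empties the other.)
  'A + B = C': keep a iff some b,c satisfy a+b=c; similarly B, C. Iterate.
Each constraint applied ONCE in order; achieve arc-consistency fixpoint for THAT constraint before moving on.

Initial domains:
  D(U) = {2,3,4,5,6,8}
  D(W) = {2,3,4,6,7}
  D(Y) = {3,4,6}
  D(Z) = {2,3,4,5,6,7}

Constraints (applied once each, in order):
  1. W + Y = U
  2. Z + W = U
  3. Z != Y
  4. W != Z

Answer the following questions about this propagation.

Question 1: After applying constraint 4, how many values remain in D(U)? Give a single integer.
Constraint 1 (W + Y = U) on D(W)={2,3,4,6,7} D(Y)={3,4,6} D(U)={2,3,4,5,6,8}: W {2,3,4,6,7}->{2,3,4}; U {2,3,4,5,6,8}->{5,6,8}
Constraint 2 (Z + W = U) on D(Z)={2,3,4,5,6,7} D(W)={2,3,4} D(U)={5,6,8}: Z {2,3,4,5,6,7}->{2,3,4,5,6}
Constraint 3 (Z != Y) on D(Z)={2,3,4,5,6} D(Y)={3,4,6}: no change
Constraint 4 (W != Z) on D(W)={2,3,4} D(Z)={2,3,4,5,6}: no change
So after constraint 4: D(U)={5,6,8}, size = 3

Answer: 3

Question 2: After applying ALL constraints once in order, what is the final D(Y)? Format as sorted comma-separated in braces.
Answer: {3,4,6}

Derivation:
Constraint 1 (W + Y = U) on D(W)={2,3,4,6,7} D(Y)={3,4,6} D(U)={2,3,4,5,6,8}: W {2,3,4,6,7}->{2,3,4}; U {2,3,4,5,6,8}->{5,6,8}
Constraint 2 (Z + W = U) on D(Z)={2,3,4,5,6,7} D(W)={2,3,4} D(U)={5,6,8}: Z {2,3,4,5,6,7}->{2,3,4,5,6}
Constraint 3 (Z != Y) on D(Z)={2,3,4,5,6} D(Y)={3,4,6}: no change
Constraint 4 (W != Z) on D(W)={2,3,4} D(Z)={2,3,4,5,6}: no change
So after all 4 constraints: D(Y) = {3,4,6}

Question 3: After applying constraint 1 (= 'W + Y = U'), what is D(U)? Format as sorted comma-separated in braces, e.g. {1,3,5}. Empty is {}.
Constraint 1 (W + Y = U) on D(W)={2,3,4,6,7} D(Y)={3,4,6} D(U)={2,3,4,5,6,8}: W {2,3,4,6,7}->{2,3,4}; U {2,3,4,5,6,8}->{5,6,8}
So after constraint 1: D(U) = {5,6,8}

Answer: {5,6,8}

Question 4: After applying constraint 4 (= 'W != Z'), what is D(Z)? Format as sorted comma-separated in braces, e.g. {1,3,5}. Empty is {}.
Answer: {2,3,4,5,6}

Derivation:
Constraint 1 (W + Y = U) on D(W)={2,3,4,6,7} D(Y)={3,4,6} D(U)={2,3,4,5,6,8}: W {2,3,4,6,7}->{2,3,4}; U {2,3,4,5,6,8}->{5,6,8}
Constraint 2 (Z + W = U) on D(Z)={2,3,4,5,6,7} D(W)={2,3,4} D(U)={5,6,8}: Z {2,3,4,5,6,7}->{2,3,4,5,6}
Constraint 3 (Z != Y) on D(Z)={2,3,4,5,6} D(Y)={3,4,6}: no change
Constraint 4 (W != Z) on D(W)={2,3,4} D(Z)={2,3,4,5,6}: no change
So after constraint 4: D(Z) = {2,3,4,5,6}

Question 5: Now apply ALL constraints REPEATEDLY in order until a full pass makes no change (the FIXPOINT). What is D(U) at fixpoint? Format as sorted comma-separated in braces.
Answer: {5,6,8}

Derivation:
pass 0 (initial): D(U)={2,3,4,5,6,8}
pass 1: U {2,3,4,5,6,8}->{5,6,8}; W {2,3,4,6,7}->{2,3,4}; Z {2,3,4,5,6,7}->{2,3,4,5,6}
pass 2: no change
Fixpoint after 2 passes: D(U) = {5,6,8}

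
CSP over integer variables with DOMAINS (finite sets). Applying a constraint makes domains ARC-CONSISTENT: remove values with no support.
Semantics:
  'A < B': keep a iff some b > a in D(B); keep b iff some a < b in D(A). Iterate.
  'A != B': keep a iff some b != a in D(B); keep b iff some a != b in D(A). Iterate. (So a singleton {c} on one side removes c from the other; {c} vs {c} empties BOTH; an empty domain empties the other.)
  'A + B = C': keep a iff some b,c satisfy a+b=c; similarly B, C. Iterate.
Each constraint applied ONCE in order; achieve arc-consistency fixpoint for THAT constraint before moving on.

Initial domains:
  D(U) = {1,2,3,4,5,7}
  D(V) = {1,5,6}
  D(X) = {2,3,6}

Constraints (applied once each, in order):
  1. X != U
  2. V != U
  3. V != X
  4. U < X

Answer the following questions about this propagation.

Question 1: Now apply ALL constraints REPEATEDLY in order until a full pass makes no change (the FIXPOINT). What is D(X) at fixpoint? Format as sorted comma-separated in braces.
Answer: {2,3,6}

Derivation:
pass 0 (initial): D(X)={2,3,6}
pass 1: U {1,2,3,4,5,7}->{1,2,3,4,5}
pass 2: no change
Fixpoint after 2 passes: D(X) = {2,3,6}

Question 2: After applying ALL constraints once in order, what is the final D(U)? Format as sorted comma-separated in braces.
Constraint 1 (X != U) on D(X)={2,3,6} D(U)={1,2,3,4,5,7}: no change
Constraint 2 (V != U) on D(V)={1,5,6} D(U)={1,2,3,4,5,7}: no change
Constraint 3 (V != X) on D(V)={1,5,6} D(X)={2,3,6}: no change
Constraint 4 (U < X) on D(U)={1,2,3,4,5,7} D(X)={2,3,6}: U {1,2,3,4,5,7}->{1,2,3,4,5}
So after all 4 constraints: D(U) = {1,2,3,4,5}

Answer: {1,2,3,4,5}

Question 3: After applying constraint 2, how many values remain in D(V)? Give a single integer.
Constraint 1 (X != U) on D(X)={2,3,6} D(U)={1,2,3,4,5,7}: no change
Constraint 2 (V != U) on D(V)={1,5,6} D(U)={1,2,3,4,5,7}: no change
So after constraint 2: D(V)={1,5,6}, size = 3

Answer: 3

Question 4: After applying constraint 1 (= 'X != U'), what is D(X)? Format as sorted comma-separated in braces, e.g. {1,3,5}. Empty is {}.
Constraint 1 (X != U) on D(X)={2,3,6} D(U)={1,2,3,4,5,7}: no change
So after constraint 1: D(X) = {2,3,6}

Answer: {2,3,6}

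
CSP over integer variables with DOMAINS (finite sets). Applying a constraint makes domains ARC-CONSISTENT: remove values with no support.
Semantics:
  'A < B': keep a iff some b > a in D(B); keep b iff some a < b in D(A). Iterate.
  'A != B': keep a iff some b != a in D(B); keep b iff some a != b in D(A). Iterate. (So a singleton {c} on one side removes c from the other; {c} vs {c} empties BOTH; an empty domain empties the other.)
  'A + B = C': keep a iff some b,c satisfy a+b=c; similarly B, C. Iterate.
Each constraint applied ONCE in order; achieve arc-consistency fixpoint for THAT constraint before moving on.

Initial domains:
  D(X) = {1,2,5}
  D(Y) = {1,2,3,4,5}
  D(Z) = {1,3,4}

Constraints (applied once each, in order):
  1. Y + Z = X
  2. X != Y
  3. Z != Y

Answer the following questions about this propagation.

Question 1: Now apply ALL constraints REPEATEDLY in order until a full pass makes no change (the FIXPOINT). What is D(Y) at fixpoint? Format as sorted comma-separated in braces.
pass 0 (initial): D(Y)={1,2,3,4,5}
pass 1: X {1,2,5}->{2,5}; Y {1,2,3,4,5}->{1,2,4}
pass 2: no change
Fixpoint after 2 passes: D(Y) = {1,2,4}

Answer: {1,2,4}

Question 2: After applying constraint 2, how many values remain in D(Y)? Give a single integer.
Constraint 1 (Y + Z = X) on D(Y)={1,2,3,4,5} D(Z)={1,3,4} D(X)={1,2,5}: Y {1,2,3,4,5}->{1,2,4}; X {1,2,5}->{2,5}
Constraint 2 (X != Y) on D(X)={2,5} D(Y)={1,2,4}: no change
So after constraint 2: D(Y)={1,2,4}, size = 3

Answer: 3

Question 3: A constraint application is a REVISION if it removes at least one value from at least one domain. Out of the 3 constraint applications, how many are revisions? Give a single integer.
Constraint 1 (Y + Z = X) on D(Y)={1,2,3,4,5} D(Z)={1,3,4} D(X)={1,2,5}: Y {1,2,3,4,5}->{1,2,4}; X {1,2,5}->{2,5} => REVISION
Constraint 2 (X != Y) on D(X)={2,5} D(Y)={1,2,4}: no change => not a revision
Constraint 3 (Z != Y) on D(Z)={1,3,4} D(Y)={1,2,4}: no change => not a revision
Total revisions = 1

Answer: 1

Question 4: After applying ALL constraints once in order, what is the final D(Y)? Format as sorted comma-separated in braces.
Constraint 1 (Y + Z = X) on D(Y)={1,2,3,4,5} D(Z)={1,3,4} D(X)={1,2,5}: Y {1,2,3,4,5}->{1,2,4}; X {1,2,5}->{2,5}
Constraint 2 (X != Y) on D(X)={2,5} D(Y)={1,2,4}: no change
Constraint 3 (Z != Y) on D(Z)={1,3,4} D(Y)={1,2,4}: no change
So after all 3 constraints: D(Y) = {1,2,4}

Answer: {1,2,4}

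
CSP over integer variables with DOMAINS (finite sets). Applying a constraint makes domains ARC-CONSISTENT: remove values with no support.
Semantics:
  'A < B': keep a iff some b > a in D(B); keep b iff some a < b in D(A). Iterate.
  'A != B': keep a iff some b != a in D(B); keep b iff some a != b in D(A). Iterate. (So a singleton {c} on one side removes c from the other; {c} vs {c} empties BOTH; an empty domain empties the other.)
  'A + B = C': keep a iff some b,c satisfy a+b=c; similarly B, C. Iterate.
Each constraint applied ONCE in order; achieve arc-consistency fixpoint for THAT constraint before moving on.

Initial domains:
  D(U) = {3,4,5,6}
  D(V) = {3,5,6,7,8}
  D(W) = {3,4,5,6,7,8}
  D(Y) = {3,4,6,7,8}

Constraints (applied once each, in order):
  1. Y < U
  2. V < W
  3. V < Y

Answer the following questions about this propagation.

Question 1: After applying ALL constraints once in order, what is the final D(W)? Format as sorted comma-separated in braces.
Answer: {4,5,6,7,8}

Derivation:
Constraint 1 (Y < U) on D(Y)={3,4,6,7,8} D(U)={3,4,5,6}: Y {3,4,6,7,8}->{3,4}; U {3,4,5,6}->{4,5,6}
Constraint 2 (V < W) on D(V)={3,5,6,7,8} D(W)={3,4,5,6,7,8}: V {3,5,6,7,8}->{3,5,6,7}; W {3,4,5,6,7,8}->{4,5,6,7,8}
Constraint 3 (V < Y) on D(V)={3,5,6,7} D(Y)={3,4}: V {3,5,6,7}->{3}; Y {3,4}->{4}
So after all 3 constraints: D(W) = {4,5,6,7,8}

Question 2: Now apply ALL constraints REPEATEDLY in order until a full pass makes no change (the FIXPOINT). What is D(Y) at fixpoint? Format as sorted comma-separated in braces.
Answer: {4}

Derivation:
pass 0 (initial): D(Y)={3,4,6,7,8}
pass 1: U {3,4,5,6}->{4,5,6}; V {3,5,6,7,8}->{3}; W {3,4,5,6,7,8}->{4,5,6,7,8}; Y {3,4,6,7,8}->{4}
pass 2: U {4,5,6}->{5,6}
pass 3: no change
Fixpoint after 3 passes: D(Y) = {4}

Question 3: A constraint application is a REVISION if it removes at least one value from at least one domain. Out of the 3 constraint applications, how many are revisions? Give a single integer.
Answer: 3

Derivation:
Constraint 1 (Y < U) on D(Y)={3,4,6,7,8} D(U)={3,4,5,6}: Y {3,4,6,7,8}->{3,4}; U {3,4,5,6}->{4,5,6} => REVISION
Constraint 2 (V < W) on D(V)={3,5,6,7,8} D(W)={3,4,5,6,7,8}: V {3,5,6,7,8}->{3,5,6,7}; W {3,4,5,6,7,8}->{4,5,6,7,8} => REVISION
Constraint 3 (V < Y) on D(V)={3,5,6,7} D(Y)={3,4}: V {3,5,6,7}->{3}; Y {3,4}->{4} => REVISION
Total revisions = 3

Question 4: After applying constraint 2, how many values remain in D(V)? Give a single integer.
Answer: 4

Derivation:
Constraint 1 (Y < U) on D(Y)={3,4,6,7,8} D(U)={3,4,5,6}: Y {3,4,6,7,8}->{3,4}; U {3,4,5,6}->{4,5,6}
Constraint 2 (V < W) on D(V)={3,5,6,7,8} D(W)={3,4,5,6,7,8}: V {3,5,6,7,8}->{3,5,6,7}; W {3,4,5,6,7,8}->{4,5,6,7,8}
So after constraint 2: D(V)={3,5,6,7}, size = 4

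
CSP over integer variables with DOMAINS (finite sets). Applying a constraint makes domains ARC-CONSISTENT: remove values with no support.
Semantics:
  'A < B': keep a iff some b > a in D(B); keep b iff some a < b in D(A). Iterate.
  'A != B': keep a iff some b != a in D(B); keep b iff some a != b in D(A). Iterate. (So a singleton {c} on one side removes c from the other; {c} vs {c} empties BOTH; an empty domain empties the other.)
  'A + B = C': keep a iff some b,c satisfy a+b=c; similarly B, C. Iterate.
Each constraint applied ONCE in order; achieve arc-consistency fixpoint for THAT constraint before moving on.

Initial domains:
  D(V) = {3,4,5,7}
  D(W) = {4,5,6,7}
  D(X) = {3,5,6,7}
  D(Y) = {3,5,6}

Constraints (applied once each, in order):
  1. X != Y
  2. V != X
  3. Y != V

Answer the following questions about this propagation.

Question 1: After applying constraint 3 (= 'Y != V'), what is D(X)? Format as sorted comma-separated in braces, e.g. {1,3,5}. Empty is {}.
Constraint 1 (X != Y) on D(X)={3,5,6,7} D(Y)={3,5,6}: no change
Constraint 2 (V != X) on D(V)={3,4,5,7} D(X)={3,5,6,7}: no change
Constraint 3 (Y != V) on D(Y)={3,5,6} D(V)={3,4,5,7}: no change
So after constraint 3: D(X) = {3,5,6,7}

Answer: {3,5,6,7}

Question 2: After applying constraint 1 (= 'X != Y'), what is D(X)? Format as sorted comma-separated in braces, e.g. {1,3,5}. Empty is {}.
Answer: {3,5,6,7}

Derivation:
Constraint 1 (X != Y) on D(X)={3,5,6,7} D(Y)={3,5,6}: no change
So after constraint 1: D(X) = {3,5,6,7}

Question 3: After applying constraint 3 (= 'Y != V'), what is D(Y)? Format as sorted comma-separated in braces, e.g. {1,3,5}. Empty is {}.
Answer: {3,5,6}

Derivation:
Constraint 1 (X != Y) on D(X)={3,5,6,7} D(Y)={3,5,6}: no change
Constraint 2 (V != X) on D(V)={3,4,5,7} D(X)={3,5,6,7}: no change
Constraint 3 (Y != V) on D(Y)={3,5,6} D(V)={3,4,5,7}: no change
So after constraint 3: D(Y) = {3,5,6}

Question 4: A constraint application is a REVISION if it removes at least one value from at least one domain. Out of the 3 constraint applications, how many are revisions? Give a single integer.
Answer: 0

Derivation:
Constraint 1 (X != Y) on D(X)={3,5,6,7} D(Y)={3,5,6}: no change => not a revision
Constraint 2 (V != X) on D(V)={3,4,5,7} D(X)={3,5,6,7}: no change => not a revision
Constraint 3 (Y != V) on D(Y)={3,5,6} D(V)={3,4,5,7}: no change => not a revision
Total revisions = 0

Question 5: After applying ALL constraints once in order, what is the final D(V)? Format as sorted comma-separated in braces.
Answer: {3,4,5,7}

Derivation:
Constraint 1 (X != Y) on D(X)={3,5,6,7} D(Y)={3,5,6}: no change
Constraint 2 (V != X) on D(V)={3,4,5,7} D(X)={3,5,6,7}: no change
Constraint 3 (Y != V) on D(Y)={3,5,6} D(V)={3,4,5,7}: no change
So after all 3 constraints: D(V) = {3,4,5,7}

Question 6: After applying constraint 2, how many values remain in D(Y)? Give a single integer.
Answer: 3

Derivation:
Constraint 1 (X != Y) on D(X)={3,5,6,7} D(Y)={3,5,6}: no change
Constraint 2 (V != X) on D(V)={3,4,5,7} D(X)={3,5,6,7}: no change
So after constraint 2: D(Y)={3,5,6}, size = 3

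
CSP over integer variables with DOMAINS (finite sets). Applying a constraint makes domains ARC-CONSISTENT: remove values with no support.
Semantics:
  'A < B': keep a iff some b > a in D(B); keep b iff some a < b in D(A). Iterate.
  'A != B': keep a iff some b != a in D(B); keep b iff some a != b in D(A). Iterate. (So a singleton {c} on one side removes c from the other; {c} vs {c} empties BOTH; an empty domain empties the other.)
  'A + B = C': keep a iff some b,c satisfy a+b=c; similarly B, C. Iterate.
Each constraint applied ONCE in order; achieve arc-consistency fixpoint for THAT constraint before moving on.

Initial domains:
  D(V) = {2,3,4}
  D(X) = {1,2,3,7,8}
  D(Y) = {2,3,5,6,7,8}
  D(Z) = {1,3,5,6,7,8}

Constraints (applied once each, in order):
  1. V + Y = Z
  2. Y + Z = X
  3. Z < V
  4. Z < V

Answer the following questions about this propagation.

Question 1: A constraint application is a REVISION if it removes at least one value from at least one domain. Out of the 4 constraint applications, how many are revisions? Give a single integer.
Constraint 1 (V + Y = Z) on D(V)={2,3,4} D(Y)={2,3,5,6,7,8} D(Z)={1,3,5,6,7,8}: Y {2,3,5,6,7,8}->{2,3,5,6}; Z {1,3,5,6,7,8}->{5,6,7,8} => REVISION
Constraint 2 (Y + Z = X) on D(Y)={2,3,5,6} D(Z)={5,6,7,8} D(X)={1,2,3,7,8}: Y {2,3,5,6}->{2,3}; Z {5,6,7,8}->{5,6}; X {1,2,3,7,8}->{7,8} => REVISION
Constraint 3 (Z < V) on D(Z)={5,6} D(V)={2,3,4}: Z {5,6}->{}; V {2,3,4}->{} => REVISION
Constraint 4 (Z < V) on D(Z)={} D(V)={}: no change => not a revision
Total revisions = 3

Answer: 3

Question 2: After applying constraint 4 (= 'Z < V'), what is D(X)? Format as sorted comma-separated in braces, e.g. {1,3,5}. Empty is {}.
Constraint 1 (V + Y = Z) on D(V)={2,3,4} D(Y)={2,3,5,6,7,8} D(Z)={1,3,5,6,7,8}: Y {2,3,5,6,7,8}->{2,3,5,6}; Z {1,3,5,6,7,8}->{5,6,7,8}
Constraint 2 (Y + Z = X) on D(Y)={2,3,5,6} D(Z)={5,6,7,8} D(X)={1,2,3,7,8}: Y {2,3,5,6}->{2,3}; Z {5,6,7,8}->{5,6}; X {1,2,3,7,8}->{7,8}
Constraint 3 (Z < V) on D(Z)={5,6} D(V)={2,3,4}: Z {5,6}->{}; V {2,3,4}->{}
Constraint 4 (Z < V) on D(Z)={} D(V)={}: no change
So after constraint 4: D(X) = {7,8}

Answer: {7,8}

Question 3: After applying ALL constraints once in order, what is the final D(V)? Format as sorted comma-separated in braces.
Answer: {}

Derivation:
Constraint 1 (V + Y = Z) on D(V)={2,3,4} D(Y)={2,3,5,6,7,8} D(Z)={1,3,5,6,7,8}: Y {2,3,5,6,7,8}->{2,3,5,6}; Z {1,3,5,6,7,8}->{5,6,7,8}
Constraint 2 (Y + Z = X) on D(Y)={2,3,5,6} D(Z)={5,6,7,8} D(X)={1,2,3,7,8}: Y {2,3,5,6}->{2,3}; Z {5,6,7,8}->{5,6}; X {1,2,3,7,8}->{7,8}
Constraint 3 (Z < V) on D(Z)={5,6} D(V)={2,3,4}: Z {5,6}->{}; V {2,3,4}->{}
Constraint 4 (Z < V) on D(Z)={} D(V)={}: no change
So after all 4 constraints: D(V) = {}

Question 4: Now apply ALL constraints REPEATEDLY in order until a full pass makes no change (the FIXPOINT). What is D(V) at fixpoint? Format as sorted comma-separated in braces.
Answer: {}

Derivation:
pass 0 (initial): D(V)={2,3,4}
pass 1: V {2,3,4}->{}; X {1,2,3,7,8}->{7,8}; Y {2,3,5,6,7,8}->{2,3}; Z {1,3,5,6,7,8}->{}
pass 2: X {7,8}->{}; Y {2,3}->{}
pass 3: no change
Fixpoint after 3 passes: D(V) = {}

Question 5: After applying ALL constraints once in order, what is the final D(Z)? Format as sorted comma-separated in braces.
Constraint 1 (V + Y = Z) on D(V)={2,3,4} D(Y)={2,3,5,6,7,8} D(Z)={1,3,5,6,7,8}: Y {2,3,5,6,7,8}->{2,3,5,6}; Z {1,3,5,6,7,8}->{5,6,7,8}
Constraint 2 (Y + Z = X) on D(Y)={2,3,5,6} D(Z)={5,6,7,8} D(X)={1,2,3,7,8}: Y {2,3,5,6}->{2,3}; Z {5,6,7,8}->{5,6}; X {1,2,3,7,8}->{7,8}
Constraint 3 (Z < V) on D(Z)={5,6} D(V)={2,3,4}: Z {5,6}->{}; V {2,3,4}->{}
Constraint 4 (Z < V) on D(Z)={} D(V)={}: no change
So after all 4 constraints: D(Z) = {}

Answer: {}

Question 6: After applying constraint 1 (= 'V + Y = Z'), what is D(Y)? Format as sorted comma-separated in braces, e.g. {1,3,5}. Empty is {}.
Answer: {2,3,5,6}

Derivation:
Constraint 1 (V + Y = Z) on D(V)={2,3,4} D(Y)={2,3,5,6,7,8} D(Z)={1,3,5,6,7,8}: Y {2,3,5,6,7,8}->{2,3,5,6}; Z {1,3,5,6,7,8}->{5,6,7,8}
So after constraint 1: D(Y) = {2,3,5,6}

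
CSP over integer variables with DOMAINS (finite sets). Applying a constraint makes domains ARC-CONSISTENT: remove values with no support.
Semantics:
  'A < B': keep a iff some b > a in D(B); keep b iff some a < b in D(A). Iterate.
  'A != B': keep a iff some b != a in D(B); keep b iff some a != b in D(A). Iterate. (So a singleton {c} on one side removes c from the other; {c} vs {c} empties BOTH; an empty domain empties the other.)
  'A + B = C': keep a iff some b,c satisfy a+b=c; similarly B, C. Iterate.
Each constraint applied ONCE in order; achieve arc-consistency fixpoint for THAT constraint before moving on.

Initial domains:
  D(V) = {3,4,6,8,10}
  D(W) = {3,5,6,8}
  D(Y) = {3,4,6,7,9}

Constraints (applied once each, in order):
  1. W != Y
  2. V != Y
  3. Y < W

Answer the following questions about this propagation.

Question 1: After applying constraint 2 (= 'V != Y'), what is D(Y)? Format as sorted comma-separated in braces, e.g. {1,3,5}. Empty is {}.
Constraint 1 (W != Y) on D(W)={3,5,6,8} D(Y)={3,4,6,7,9}: no change
Constraint 2 (V != Y) on D(V)={3,4,6,8,10} D(Y)={3,4,6,7,9}: no change
So after constraint 2: D(Y) = {3,4,6,7,9}

Answer: {3,4,6,7,9}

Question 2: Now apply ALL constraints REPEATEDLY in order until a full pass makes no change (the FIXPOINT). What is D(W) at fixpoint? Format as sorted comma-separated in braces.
pass 0 (initial): D(W)={3,5,6,8}
pass 1: W {3,5,6,8}->{5,6,8}; Y {3,4,6,7,9}->{3,4,6,7}
pass 2: no change
Fixpoint after 2 passes: D(W) = {5,6,8}

Answer: {5,6,8}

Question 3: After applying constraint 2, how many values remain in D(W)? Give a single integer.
Constraint 1 (W != Y) on D(W)={3,5,6,8} D(Y)={3,4,6,7,9}: no change
Constraint 2 (V != Y) on D(V)={3,4,6,8,10} D(Y)={3,4,6,7,9}: no change
So after constraint 2: D(W)={3,5,6,8}, size = 4

Answer: 4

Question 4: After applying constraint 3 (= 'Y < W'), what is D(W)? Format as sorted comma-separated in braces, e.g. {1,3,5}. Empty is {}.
Constraint 1 (W != Y) on D(W)={3,5,6,8} D(Y)={3,4,6,7,9}: no change
Constraint 2 (V != Y) on D(V)={3,4,6,8,10} D(Y)={3,4,6,7,9}: no change
Constraint 3 (Y < W) on D(Y)={3,4,6,7,9} D(W)={3,5,6,8}: Y {3,4,6,7,9}->{3,4,6,7}; W {3,5,6,8}->{5,6,8}
So after constraint 3: D(W) = {5,6,8}

Answer: {5,6,8}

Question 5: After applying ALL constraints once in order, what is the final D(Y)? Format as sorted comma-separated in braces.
Answer: {3,4,6,7}

Derivation:
Constraint 1 (W != Y) on D(W)={3,5,6,8} D(Y)={3,4,6,7,9}: no change
Constraint 2 (V != Y) on D(V)={3,4,6,8,10} D(Y)={3,4,6,7,9}: no change
Constraint 3 (Y < W) on D(Y)={3,4,6,7,9} D(W)={3,5,6,8}: Y {3,4,6,7,9}->{3,4,6,7}; W {3,5,6,8}->{5,6,8}
So after all 3 constraints: D(Y) = {3,4,6,7}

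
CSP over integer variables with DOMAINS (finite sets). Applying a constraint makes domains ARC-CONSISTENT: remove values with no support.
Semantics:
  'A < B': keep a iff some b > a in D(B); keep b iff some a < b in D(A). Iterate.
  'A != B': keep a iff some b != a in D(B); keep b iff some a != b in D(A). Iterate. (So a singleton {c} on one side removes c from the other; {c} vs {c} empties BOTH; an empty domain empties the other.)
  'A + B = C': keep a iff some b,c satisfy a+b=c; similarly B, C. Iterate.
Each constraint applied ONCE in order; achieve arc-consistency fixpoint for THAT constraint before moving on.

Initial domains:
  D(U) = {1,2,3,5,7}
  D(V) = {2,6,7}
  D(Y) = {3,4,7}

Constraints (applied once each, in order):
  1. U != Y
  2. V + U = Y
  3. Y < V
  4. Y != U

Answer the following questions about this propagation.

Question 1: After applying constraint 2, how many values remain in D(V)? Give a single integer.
Answer: 2

Derivation:
Constraint 1 (U != Y) on D(U)={1,2,3,5,7} D(Y)={3,4,7}: no change
Constraint 2 (V + U = Y) on D(V)={2,6,7} D(U)={1,2,3,5,7} D(Y)={3,4,7}: V {2,6,7}->{2,6}; U {1,2,3,5,7}->{1,2,5}
So after constraint 2: D(V)={2,6}, size = 2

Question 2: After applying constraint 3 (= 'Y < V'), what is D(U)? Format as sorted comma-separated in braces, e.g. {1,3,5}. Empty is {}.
Constraint 1 (U != Y) on D(U)={1,2,3,5,7} D(Y)={3,4,7}: no change
Constraint 2 (V + U = Y) on D(V)={2,6,7} D(U)={1,2,3,5,7} D(Y)={3,4,7}: V {2,6,7}->{2,6}; U {1,2,3,5,7}->{1,2,5}
Constraint 3 (Y < V) on D(Y)={3,4,7} D(V)={2,6}: Y {3,4,7}->{3,4}; V {2,6}->{6}
So after constraint 3: D(U) = {1,2,5}

Answer: {1,2,5}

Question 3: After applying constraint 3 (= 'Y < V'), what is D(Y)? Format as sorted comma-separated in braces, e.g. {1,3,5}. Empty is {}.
Constraint 1 (U != Y) on D(U)={1,2,3,5,7} D(Y)={3,4,7}: no change
Constraint 2 (V + U = Y) on D(V)={2,6,7} D(U)={1,2,3,5,7} D(Y)={3,4,7}: V {2,6,7}->{2,6}; U {1,2,3,5,7}->{1,2,5}
Constraint 3 (Y < V) on D(Y)={3,4,7} D(V)={2,6}: Y {3,4,7}->{3,4}; V {2,6}->{6}
So after constraint 3: D(Y) = {3,4}

Answer: {3,4}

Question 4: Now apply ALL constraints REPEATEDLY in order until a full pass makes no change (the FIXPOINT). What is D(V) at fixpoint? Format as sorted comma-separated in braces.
pass 0 (initial): D(V)={2,6,7}
pass 1: U {1,2,3,5,7}->{1,2,5}; V {2,6,7}->{6}; Y {3,4,7}->{3,4}
pass 2: U {1,2,5}->{}; V {6}->{}; Y {3,4}->{}
pass 3: no change
Fixpoint after 3 passes: D(V) = {}

Answer: {}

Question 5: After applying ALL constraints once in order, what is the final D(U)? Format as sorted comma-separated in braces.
Constraint 1 (U != Y) on D(U)={1,2,3,5,7} D(Y)={3,4,7}: no change
Constraint 2 (V + U = Y) on D(V)={2,6,7} D(U)={1,2,3,5,7} D(Y)={3,4,7}: V {2,6,7}->{2,6}; U {1,2,3,5,7}->{1,2,5}
Constraint 3 (Y < V) on D(Y)={3,4,7} D(V)={2,6}: Y {3,4,7}->{3,4}; V {2,6}->{6}
Constraint 4 (Y != U) on D(Y)={3,4} D(U)={1,2,5}: no change
So after all 4 constraints: D(U) = {1,2,5}

Answer: {1,2,5}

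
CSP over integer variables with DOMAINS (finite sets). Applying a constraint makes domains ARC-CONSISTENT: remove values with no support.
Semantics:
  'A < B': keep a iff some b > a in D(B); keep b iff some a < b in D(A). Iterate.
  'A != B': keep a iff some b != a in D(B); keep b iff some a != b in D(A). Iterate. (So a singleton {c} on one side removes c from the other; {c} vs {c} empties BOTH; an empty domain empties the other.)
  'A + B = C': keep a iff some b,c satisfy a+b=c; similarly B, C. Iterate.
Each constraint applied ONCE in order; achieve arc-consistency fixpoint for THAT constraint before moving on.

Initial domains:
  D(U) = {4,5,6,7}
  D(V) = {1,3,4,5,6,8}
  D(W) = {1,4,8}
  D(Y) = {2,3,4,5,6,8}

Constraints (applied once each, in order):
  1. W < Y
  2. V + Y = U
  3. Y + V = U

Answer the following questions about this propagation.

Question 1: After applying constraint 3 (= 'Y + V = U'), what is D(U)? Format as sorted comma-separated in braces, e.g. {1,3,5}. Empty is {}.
Constraint 1 (W < Y) on D(W)={1,4,8} D(Y)={2,3,4,5,6,8}: W {1,4,8}->{1,4}
Constraint 2 (V + Y = U) on D(V)={1,3,4,5,6,8} D(Y)={2,3,4,5,6,8} D(U)={4,5,6,7}: V {1,3,4,5,6,8}->{1,3,4,5}; Y {2,3,4,5,6,8}->{2,3,4,5,6}
Constraint 3 (Y + V = U) on D(Y)={2,3,4,5,6} D(V)={1,3,4,5} D(U)={4,5,6,7}: no change
So after constraint 3: D(U) = {4,5,6,7}

Answer: {4,5,6,7}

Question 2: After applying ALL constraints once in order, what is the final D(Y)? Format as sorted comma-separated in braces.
Constraint 1 (W < Y) on D(W)={1,4,8} D(Y)={2,3,4,5,6,8}: W {1,4,8}->{1,4}
Constraint 2 (V + Y = U) on D(V)={1,3,4,5,6,8} D(Y)={2,3,4,5,6,8} D(U)={4,5,6,7}: V {1,3,4,5,6,8}->{1,3,4,5}; Y {2,3,4,5,6,8}->{2,3,4,5,6}
Constraint 3 (Y + V = U) on D(Y)={2,3,4,5,6} D(V)={1,3,4,5} D(U)={4,5,6,7}: no change
So after all 3 constraints: D(Y) = {2,3,4,5,6}

Answer: {2,3,4,5,6}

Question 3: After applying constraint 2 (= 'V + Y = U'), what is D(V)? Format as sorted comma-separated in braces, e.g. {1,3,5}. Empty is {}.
Constraint 1 (W < Y) on D(W)={1,4,8} D(Y)={2,3,4,5,6,8}: W {1,4,8}->{1,4}
Constraint 2 (V + Y = U) on D(V)={1,3,4,5,6,8} D(Y)={2,3,4,5,6,8} D(U)={4,5,6,7}: V {1,3,4,5,6,8}->{1,3,4,5}; Y {2,3,4,5,6,8}->{2,3,4,5,6}
So after constraint 2: D(V) = {1,3,4,5}

Answer: {1,3,4,5}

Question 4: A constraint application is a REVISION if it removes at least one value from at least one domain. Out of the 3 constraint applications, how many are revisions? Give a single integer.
Answer: 2

Derivation:
Constraint 1 (W < Y) on D(W)={1,4,8} D(Y)={2,3,4,5,6,8}: W {1,4,8}->{1,4} => REVISION
Constraint 2 (V + Y = U) on D(V)={1,3,4,5,6,8} D(Y)={2,3,4,5,6,8} D(U)={4,5,6,7}: V {1,3,4,5,6,8}->{1,3,4,5}; Y {2,3,4,5,6,8}->{2,3,4,5,6} => REVISION
Constraint 3 (Y + V = U) on D(Y)={2,3,4,5,6} D(V)={1,3,4,5} D(U)={4,5,6,7}: no change => not a revision
Total revisions = 2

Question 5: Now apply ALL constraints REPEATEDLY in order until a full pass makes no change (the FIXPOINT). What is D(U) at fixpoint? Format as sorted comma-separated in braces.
Answer: {4,5,6,7}

Derivation:
pass 0 (initial): D(U)={4,5,6,7}
pass 1: V {1,3,4,5,6,8}->{1,3,4,5}; W {1,4,8}->{1,4}; Y {2,3,4,5,6,8}->{2,3,4,5,6}
pass 2: no change
Fixpoint after 2 passes: D(U) = {4,5,6,7}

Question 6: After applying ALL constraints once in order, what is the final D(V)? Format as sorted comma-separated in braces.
Answer: {1,3,4,5}

Derivation:
Constraint 1 (W < Y) on D(W)={1,4,8} D(Y)={2,3,4,5,6,8}: W {1,4,8}->{1,4}
Constraint 2 (V + Y = U) on D(V)={1,3,4,5,6,8} D(Y)={2,3,4,5,6,8} D(U)={4,5,6,7}: V {1,3,4,5,6,8}->{1,3,4,5}; Y {2,3,4,5,6,8}->{2,3,4,5,6}
Constraint 3 (Y + V = U) on D(Y)={2,3,4,5,6} D(V)={1,3,4,5} D(U)={4,5,6,7}: no change
So after all 3 constraints: D(V) = {1,3,4,5}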